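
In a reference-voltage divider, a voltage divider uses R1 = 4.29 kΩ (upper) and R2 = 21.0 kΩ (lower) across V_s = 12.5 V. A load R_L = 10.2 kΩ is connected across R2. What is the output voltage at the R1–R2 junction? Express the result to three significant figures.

V_out ≈ 7.69 V

R2 ‖ R_L = (21.0 × 10.2)/(21.0 + 10.2) = 6.865 kΩ.
Then V_out = V_s · R2'/(R1 + R2') = 12.5 × 6.865/11.16 = 7.693 V.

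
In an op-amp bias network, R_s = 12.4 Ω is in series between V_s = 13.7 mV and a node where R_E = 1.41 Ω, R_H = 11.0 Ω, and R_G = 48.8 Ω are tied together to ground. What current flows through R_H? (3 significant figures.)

I ≈ 0.111 mA

Equivalent of the parallel group: R_p = 1.219 Ω.
Node voltage V_A = V_s · R_p/(R_s + R_p) = 13.7 × 0.08948 = 1.226 mV.
I(R_H) = V_A / R_H = 1.226/11.0 = 0.1114 mA.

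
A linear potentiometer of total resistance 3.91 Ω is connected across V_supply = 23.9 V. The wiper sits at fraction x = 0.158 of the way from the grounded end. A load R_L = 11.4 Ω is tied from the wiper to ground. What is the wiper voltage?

The pot divides into 3.292 Ω above the wiper and 0.6178 Ω below.
Lower segment in parallel with the load: 0.6178 ‖ 11.4 = 0.5860 Ω.
V_out = 23.9 × 0.5860/(3.292 + 0.5860) = 3.611 V.

V_out ≈ 3.61 V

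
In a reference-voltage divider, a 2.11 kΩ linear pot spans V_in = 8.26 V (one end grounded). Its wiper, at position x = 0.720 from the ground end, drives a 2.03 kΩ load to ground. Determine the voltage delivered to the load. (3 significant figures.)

V_out ≈ 4.92 V

Lower segment x·R_p = 1.519 kΩ; upper segment (1−x)·R_p = 0.5908 kΩ.
Lower segment in parallel with the load: 1.519 ‖ 2.03 = 0.8689 kΩ.
V_out = 8.26 × 0.8689/(0.5908 + 0.8689) = 4.917 V.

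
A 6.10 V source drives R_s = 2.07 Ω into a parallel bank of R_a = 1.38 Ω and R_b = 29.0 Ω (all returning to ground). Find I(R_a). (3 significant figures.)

Equivalent of the parallel group: R_p = 1.317 Ω.
V_A by voltage divider: V_A = 6.10 × 1.317/(2.07 + 1.317) = 2.372 V.
Branch current I = V_A/R_a = 2.372/1.38 = 1.719 A.

I ≈ 1.72 A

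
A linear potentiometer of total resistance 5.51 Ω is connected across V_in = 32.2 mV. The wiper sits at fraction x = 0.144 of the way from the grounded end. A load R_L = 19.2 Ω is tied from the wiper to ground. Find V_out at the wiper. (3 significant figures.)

V_out ≈ 4.48 mV

Split the track: R_lower = x·R_p = 0.7934 Ω, R_upper = (1−x)·R_p = 4.717 Ω.
(x·R_p) ‖ R_L = 0.7620 Ω.
Then V_out = V_in · 0.7620/(4.717 + 0.7620) = 4.478 mV.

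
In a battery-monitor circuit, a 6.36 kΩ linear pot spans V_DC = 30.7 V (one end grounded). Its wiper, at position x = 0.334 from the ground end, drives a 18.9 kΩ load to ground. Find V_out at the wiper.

V_out ≈ 9.54 V

Split the track: R_lower = x·R_p = 2.124 kΩ, R_upper = (1−x)·R_p = 4.236 kΩ.
R_L loads the lower segment: effective lower R = 1.910 kΩ.
Loaded-divider output: V_out = 30.7 × 0.3107 = 9.540 V.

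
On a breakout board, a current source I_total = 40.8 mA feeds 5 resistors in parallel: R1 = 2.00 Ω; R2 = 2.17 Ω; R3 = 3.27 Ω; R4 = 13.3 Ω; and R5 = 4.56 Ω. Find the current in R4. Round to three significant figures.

I ≈ 1.97 mA

Conductances: ΣG = 1/2.00 + 1/2.17 + 1/3.27 + 1/13.3 + 1/4.56 = 1.561 (1/Ω).
R4 takes the fraction G_k/ΣG = 0.07519/1.561 = 0.04816, so I = 40.8 × 0.04816 = 1.965 mA.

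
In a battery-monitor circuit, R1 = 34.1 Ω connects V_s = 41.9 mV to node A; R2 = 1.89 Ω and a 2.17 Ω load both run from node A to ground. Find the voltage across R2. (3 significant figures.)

First combine the lower leg with the load: R2 ‖ R_L = 1.010 Ω.
Now apply the divider: V_out = 41.9 × 0.02877 = 1.206 mV.

V_out ≈ 1.21 mV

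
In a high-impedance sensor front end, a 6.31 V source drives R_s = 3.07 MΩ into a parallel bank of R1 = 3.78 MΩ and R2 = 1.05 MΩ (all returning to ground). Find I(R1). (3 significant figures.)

Parallel bank: R_p = 1/(1/3.78 + 1/1.05) = 0.8217 MΩ.
V_A by voltage divider: V_A = 6.31 × 0.8217/(3.07 + 0.8217) = 1.332 V.
Branch current I = V_A/R1 = 1.332/3.78 = 0.3525 µA.

I ≈ 0.352 µA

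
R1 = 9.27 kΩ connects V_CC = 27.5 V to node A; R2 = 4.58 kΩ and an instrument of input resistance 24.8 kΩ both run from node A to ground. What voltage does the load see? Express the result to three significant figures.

V_out ≈ 8.09 V

R2 ‖ R_L = (4.58 × 24.8)/(4.58 + 24.8) = 3.866 kΩ.
Then V_out = V_CC · R2'/(R1 + R2') = 27.5 × 3.866/13.14 = 8.093 V.
(Unloaded it would be 9.09 V; the load pulls it down.)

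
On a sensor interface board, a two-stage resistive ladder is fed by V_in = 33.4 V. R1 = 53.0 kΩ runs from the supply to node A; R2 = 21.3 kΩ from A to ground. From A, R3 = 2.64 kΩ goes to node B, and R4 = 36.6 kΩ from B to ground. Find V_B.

V_B ≈ 6.44 V

The second stage (R3 + R4 = 39.24 kΩ) loads node A in parallel with R2.
Effective lower resistance at A: R2 ‖ 39.24 = 13.81 kΩ.
So V_A = 33.4 × 0.2067 = 6.902 V.
V_B = V_A × 0.9327 = 6.438 V.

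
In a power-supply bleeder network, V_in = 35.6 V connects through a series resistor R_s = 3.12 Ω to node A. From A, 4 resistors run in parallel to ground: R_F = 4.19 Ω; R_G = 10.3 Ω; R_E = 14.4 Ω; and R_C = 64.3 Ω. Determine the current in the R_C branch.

Combine the parallel branches: R_p = (1/4.19 + 1/10.3 + 1/14.4 + 1/64.3)⁻¹ = 2.377 Ω.
V_A = 35.6 × 2.377/5.497 = 15.39 V.
I(R_C) = V_A / R_C = 15.39/64.3 = 0.2394 A.

I ≈ 0.239 A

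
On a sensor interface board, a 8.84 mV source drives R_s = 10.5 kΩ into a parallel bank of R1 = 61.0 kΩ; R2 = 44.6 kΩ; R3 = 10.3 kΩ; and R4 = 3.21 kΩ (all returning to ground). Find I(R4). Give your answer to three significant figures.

I ≈ 0.483 µA

Equivalent of the parallel group: R_p = 2.235 kΩ.
V_A = 8.84 × 2.235/12.73 = 1.551 mV.
Branch current I = V_A/R4 = 1.551/3.21 = 0.4833 µA.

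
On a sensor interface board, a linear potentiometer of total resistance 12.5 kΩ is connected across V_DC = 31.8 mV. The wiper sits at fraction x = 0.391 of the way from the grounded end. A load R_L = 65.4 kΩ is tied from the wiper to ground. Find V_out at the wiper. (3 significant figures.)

V_out ≈ 11.9 mV

Lower segment x·R_p = 4.888 kΩ; upper segment (1−x)·R_p = 7.612 kΩ.
R_L loads the lower segment: effective lower R = 4.548 kΩ.
Then V_out = V_DC · 4.548/(7.612 + 4.548) = 11.89 mV.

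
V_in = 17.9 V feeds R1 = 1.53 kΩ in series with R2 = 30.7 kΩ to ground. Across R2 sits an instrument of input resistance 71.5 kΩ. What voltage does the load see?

V_out ≈ 16.7 V

R2 ‖ R_L = (30.7 × 71.5)/(30.7 + 71.5) = 21.48 kΩ.
Now apply the divider: V_out = 17.9 × 0.9335 = 16.71 V.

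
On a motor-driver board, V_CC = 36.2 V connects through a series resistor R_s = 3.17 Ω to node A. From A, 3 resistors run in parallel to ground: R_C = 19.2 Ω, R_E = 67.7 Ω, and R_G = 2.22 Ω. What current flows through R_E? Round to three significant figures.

I ≈ 0.203 A

Combine the parallel branches: R_p = (1/19.2 + 1/67.7 + 1/2.22)⁻¹ = 1.933 Ω.
Node voltage V_A = V_CC · R_p/(R_s + R_p) = 36.2 × 0.3788 = 13.71 V.
I(R_E) = V_A / R_E = 13.71/67.7 = 0.2026 A.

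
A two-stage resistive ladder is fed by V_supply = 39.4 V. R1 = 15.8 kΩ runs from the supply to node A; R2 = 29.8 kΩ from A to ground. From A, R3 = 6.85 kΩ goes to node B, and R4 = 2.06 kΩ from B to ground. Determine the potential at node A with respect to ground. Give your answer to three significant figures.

V_A ≈ 11.9 V

The second stage (R3 + R4 = 8.910 kΩ) loads node A in parallel with R2.
R2 ‖ (R3+R4) = 6.859 kΩ.
V_A = 39.4 × 6.859/(15.8 + 6.859) = 11.93 V.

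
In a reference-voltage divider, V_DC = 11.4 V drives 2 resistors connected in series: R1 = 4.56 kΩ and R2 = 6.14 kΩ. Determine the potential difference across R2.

V ≈ 6.54 V

Series total: ΣR = 4.56 + 6.14 = 10.70 kΩ.
V = V_DC · R/ΣR = 11.4 × 0.5738 = 6.542 V.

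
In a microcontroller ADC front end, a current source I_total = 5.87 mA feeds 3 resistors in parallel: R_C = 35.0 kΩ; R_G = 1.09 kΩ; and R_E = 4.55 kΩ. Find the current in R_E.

Total conductance ΣG = 1/35.0 + 1/1.09 + 1/4.55 = 1.166 (units of 1/kΩ).
Current divider: I(R_E) = I_total · G_k/ΣG = 5.87 × (0.2198/1.166) = 5.87 × 0.1885 = 1.107 mA.

I ≈ 1.11 mA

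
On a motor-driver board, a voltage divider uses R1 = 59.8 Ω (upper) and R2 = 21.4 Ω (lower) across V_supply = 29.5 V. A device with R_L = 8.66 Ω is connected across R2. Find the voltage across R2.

First combine the lower leg with the load: R2 ‖ R_L = 6.165 Ω.
Now apply the divider: V_out = 29.5 × 0.09346 = 2.757 V.
(Unloaded it would be 7.77 V; the load pulls it down.)

V_out ≈ 2.76 V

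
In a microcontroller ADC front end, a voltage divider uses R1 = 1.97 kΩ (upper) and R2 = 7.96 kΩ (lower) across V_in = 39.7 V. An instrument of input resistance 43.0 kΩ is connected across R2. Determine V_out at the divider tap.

R2 ‖ R_L = (7.96 × 43.0)/(7.96 + 43.0) = 6.717 kΩ.
Then V_out = V_in · R2'/(R1 + R2') = 39.7 × 6.717/8.687 = 30.70 V.
(Unloaded it would be 31.8 V; the load pulls it down.)

V_out ≈ 30.7 V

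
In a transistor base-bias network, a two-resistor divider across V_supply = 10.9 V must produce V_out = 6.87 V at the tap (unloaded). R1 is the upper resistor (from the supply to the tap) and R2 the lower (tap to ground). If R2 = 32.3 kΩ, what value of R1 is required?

V_out/V_supply = R2/(R1+R2) = 0.6303.
So R1 = R2 · (V_supply/V_out − 1) = 32.3 × (10.9/6.87 − 1) = 32.3 × 0.5866 = 18.95 kΩ.

R1 ≈ 18.9 kΩ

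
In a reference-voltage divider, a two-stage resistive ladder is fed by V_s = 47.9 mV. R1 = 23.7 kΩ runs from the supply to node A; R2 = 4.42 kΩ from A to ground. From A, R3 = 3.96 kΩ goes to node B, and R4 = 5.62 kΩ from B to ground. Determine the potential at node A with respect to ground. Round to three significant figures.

Node A sees R2 in parallel with the series input of stage 2, R3 + R4 = 9.580 kΩ.
Effective lower resistance at A: R2 ‖ 9.580 = 3.025 kΩ.
So V_A = 47.9 × 0.1132 = 5.421 mV.

V_A ≈ 5.42 mV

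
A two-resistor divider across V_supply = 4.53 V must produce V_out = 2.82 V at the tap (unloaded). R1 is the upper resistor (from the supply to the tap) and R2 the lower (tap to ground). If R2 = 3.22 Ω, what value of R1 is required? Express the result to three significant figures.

The divider ratio is R2/(R1+R2) = 2.82/4.53 = 0.6225.
Rearranging, R1 = R2·(1−k)/k = 3.22 × 0.6064 = 1.953 Ω.

R1 ≈ 1.95 Ω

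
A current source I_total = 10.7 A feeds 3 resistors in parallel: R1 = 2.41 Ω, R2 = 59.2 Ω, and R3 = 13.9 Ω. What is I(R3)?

Total conductance ΣG = 1/2.41 + 1/59.2 + 1/13.9 = 0.5038 (units of 1/Ω).
By the current-divider rule, I = I_total · G_k/ΣG = 10.7 × 0.1428 = 1.528 A.

I ≈ 1.53 A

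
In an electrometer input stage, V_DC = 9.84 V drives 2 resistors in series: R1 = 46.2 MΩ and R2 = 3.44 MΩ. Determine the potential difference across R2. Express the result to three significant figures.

Series total: ΣR = 46.2 + 3.44 = 49.64 MΩ.
By the voltage-divider rule, V = 9.84 × 3.440/49.64 = 0.6819 V.

V ≈ 0.682 V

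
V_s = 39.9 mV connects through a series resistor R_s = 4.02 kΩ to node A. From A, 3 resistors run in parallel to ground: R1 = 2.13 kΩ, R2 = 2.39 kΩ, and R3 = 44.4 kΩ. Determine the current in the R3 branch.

I ≈ 0.193 µA

Combine the parallel branches: R_p = (1/2.13 + 1/2.39 + 1/44.4)⁻¹ = 1.098 kΩ.
Node voltage V_A = V_s · R_p/(R_s + R_p) = 39.9 × 0.2146 = 8.562 mV.
Branch current I = V_A/R3 = 8.562/44.4 = 0.1928 µA.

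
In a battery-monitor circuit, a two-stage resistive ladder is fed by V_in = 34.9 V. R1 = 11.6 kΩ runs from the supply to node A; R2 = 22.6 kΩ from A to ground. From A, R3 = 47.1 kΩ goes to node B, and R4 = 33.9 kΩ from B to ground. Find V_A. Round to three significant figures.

V_A ≈ 21.1 V

The second stage (R3 + R4 = 81.00 kΩ) loads node A in parallel with R2.
R2 ‖ (R3+R4) = 17.67 kΩ.
So V_A = 34.9 × 0.6037 = 21.07 V.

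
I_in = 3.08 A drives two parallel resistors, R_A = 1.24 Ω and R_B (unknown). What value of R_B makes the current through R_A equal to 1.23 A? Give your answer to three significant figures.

R_B ≈ 0.824 Ω

Two-branch current divider: I_A = I_in · R_B/(R_A + R_B).
1.23/3.08 = R_B/(R_A + R_B) → R_B = R_A · (0.3994)/(1 − 0.3994) = 1.24 × 0.6649 = 0.8244 Ω.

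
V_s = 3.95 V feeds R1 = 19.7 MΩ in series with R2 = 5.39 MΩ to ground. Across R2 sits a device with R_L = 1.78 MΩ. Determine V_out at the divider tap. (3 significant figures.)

V_out ≈ 0.251 V

R2 ‖ R_L = (5.39 × 1.78)/(5.39 + 1.78) = 1.338 MΩ.
Then V_out = V_s · R2'/(R1 + R2') = 3.95 × 1.338/21.04 = 0.2512 V.
(Unloaded it would be 0.849 V; the load pulls it down.)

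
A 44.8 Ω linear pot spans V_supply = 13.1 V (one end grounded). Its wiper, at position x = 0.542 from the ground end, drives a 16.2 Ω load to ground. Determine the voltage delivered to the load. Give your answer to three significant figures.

The pot divides into 20.52 Ω above the wiper and 24.28 Ω below.
R_L loads the lower segment: effective lower R = 9.717 Ω.
Then V_out = V_supply · 9.717/(20.52 + 9.717) = 4.210 V.

V_out ≈ 4.21 V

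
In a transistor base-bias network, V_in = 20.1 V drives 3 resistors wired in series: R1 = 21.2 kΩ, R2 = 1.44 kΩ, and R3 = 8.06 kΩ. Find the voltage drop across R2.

V ≈ 0.943 V

ΣR = 21.2 + 1.44 + 8.06 = 30.70 kΩ.
V = V_in · R/ΣR = 20.1 × 0.04691 = 0.9428 V.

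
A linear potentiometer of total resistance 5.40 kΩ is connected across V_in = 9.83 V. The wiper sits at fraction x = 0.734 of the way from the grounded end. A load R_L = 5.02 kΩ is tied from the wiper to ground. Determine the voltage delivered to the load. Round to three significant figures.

The pot divides into 1.436 kΩ above the wiper and 3.964 kΩ below.
R_L loads the lower segment: effective lower R = 2.215 kΩ.
Loaded-divider output: V_out = 9.83 × 0.6066 = 5.963 V.
(Unloaded: V_out = x·V_in = 7.22 V.)

V_out ≈ 5.96 V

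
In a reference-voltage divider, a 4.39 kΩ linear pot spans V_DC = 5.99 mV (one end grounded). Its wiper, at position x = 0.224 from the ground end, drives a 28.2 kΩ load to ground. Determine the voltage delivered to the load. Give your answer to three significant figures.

V_out ≈ 1.31 mV

Lower segment x·R_p = 0.9834 kΩ; upper segment (1−x)·R_p = 3.407 kΩ.
R_L loads the lower segment: effective lower R = 0.9502 kΩ.
Then V_out = V_DC · 0.9502/(3.407 + 0.9502) = 1.306 mV.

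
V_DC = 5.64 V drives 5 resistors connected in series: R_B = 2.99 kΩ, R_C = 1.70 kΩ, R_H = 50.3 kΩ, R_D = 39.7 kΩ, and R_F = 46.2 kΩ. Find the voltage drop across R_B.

Total series resistance ΣR = 2.99 + 1.70 + 50.3 + 39.7 + 46.2 = 140.9 kΩ.
By the voltage-divider rule, V = 5.64 × 2.990/140.9 = 0.1197 V.

V ≈ 0.120 V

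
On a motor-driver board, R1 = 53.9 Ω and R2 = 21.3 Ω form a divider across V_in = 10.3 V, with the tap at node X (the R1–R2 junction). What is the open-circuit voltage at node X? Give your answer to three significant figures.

V_th is the unloaded tap voltage: V_in · R2/(R1+R2) = 10.3 × 0.2832 = 2.917 V.

V_th ≈ 2.92 V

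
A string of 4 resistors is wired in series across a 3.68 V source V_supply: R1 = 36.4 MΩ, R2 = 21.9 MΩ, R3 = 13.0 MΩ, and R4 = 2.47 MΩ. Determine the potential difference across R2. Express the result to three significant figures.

ΣR = 36.4 + 21.9 + 13.0 + 2.47 = 73.77 MΩ.
V = V_supply · R/ΣR = 3.68 × 0.2969 = 1.092 V.

V ≈ 1.09 V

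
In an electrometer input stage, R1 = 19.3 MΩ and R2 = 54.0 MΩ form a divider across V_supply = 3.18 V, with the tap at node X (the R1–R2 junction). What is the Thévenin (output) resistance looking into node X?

R_th ≈ 14.2 MΩ

Looking into X with the source shorted: R_th = R1·R2/(R1+R2) = 19.30 × 54.0/73.30 = 14.22 MΩ.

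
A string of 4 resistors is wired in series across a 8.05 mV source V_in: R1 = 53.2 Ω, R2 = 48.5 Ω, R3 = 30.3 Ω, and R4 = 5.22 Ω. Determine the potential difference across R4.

V ≈ 0.306 mV

Series total: ΣR = 53.2 + 48.5 + 30.3 + 5.22 = 137.2 Ω.
V = V_in · R/ΣR = 8.05 × 0.03804 = 0.3062 mV.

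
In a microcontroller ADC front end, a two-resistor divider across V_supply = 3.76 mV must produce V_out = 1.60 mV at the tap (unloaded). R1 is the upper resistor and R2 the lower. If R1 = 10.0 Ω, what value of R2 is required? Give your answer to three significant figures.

V_out/V_supply = R2/(R1+R2) = 0.4255.
R2 = R1 · 0.4255/(1 − 0.4255) = 7.407 Ω.

R2 ≈ 7.41 Ω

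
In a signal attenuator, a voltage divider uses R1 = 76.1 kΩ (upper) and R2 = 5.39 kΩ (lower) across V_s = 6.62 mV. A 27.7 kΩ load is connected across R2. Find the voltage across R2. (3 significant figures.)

V_out ≈ 0.371 mV

The load sits in parallel with R2, giving an effective lower resistance R2' = R2·R_L/(R2+R_L) = 4.512 kΩ.
Voltage divider with the loaded lower leg: V_out = 6.62 × 4.512/(76.1 + 4.512) = 6.62 × 0.05597 = 0.3705 mV.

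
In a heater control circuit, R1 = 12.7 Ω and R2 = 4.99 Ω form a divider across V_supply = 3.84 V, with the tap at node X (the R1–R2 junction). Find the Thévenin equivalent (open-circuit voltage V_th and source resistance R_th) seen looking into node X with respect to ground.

With X open, the divider is unloaded: V_th = 3.84 × 4.99/17.69 = 1.083 V.
Zeroing V_supply shorts the top of R1 to ground, so R_th = R1 ‖ R2 = 3.582 Ω.

V_th ≈ 1.08 V, R_th ≈ 3.58 Ω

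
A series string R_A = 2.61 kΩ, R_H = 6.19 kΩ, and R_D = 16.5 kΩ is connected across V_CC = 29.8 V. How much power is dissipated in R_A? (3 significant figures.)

ΣR = 25.30 kΩ → I = 29.8/25.30 = 1.178 mA.
V(R_A) = I·R = 3.074 V; P = V·I = 3.074 × 1.178 = 3.621 mW.

P ≈ 3.62 mW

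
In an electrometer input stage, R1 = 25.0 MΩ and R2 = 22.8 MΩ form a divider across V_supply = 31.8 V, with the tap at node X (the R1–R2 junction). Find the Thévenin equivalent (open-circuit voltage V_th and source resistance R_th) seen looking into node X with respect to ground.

Open-circuit (no load on X): V_th = V_supply · R2/(R1 + R2) = 31.8 × 22.8/(25.00 + 22.8) = 15.17 V.
Zeroing V_supply shorts the top of R1 to ground, so R_th = R1 ‖ R2 = 11.92 MΩ.

V_th ≈ 15.2 V, R_th ≈ 11.9 MΩ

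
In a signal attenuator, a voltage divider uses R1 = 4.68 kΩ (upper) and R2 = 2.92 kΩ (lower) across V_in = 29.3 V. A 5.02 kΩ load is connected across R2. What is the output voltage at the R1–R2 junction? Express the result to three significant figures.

R2 ‖ R_L = (2.92 × 5.02)/(2.92 + 5.02) = 1.846 kΩ.
Now apply the divider: V_out = 29.3 × 0.2829 = 8.289 V.
(Unloaded it would be 11.3 V; the load pulls it down.)

V_out ≈ 8.29 V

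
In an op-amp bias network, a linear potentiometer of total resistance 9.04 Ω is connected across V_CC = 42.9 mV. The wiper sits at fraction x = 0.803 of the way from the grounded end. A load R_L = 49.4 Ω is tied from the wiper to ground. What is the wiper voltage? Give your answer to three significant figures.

Lower segment x·R_p = 7.259 Ω; upper segment (1−x)·R_p = 1.781 Ω.
(x·R_p) ‖ R_L = 6.329 Ω.
Then V_out = V_CC · 6.329/(1.781 + 6.329) = 33.48 mV.
(Unloaded: V_out = x·V_CC = 34.4 mV.)

V_out ≈ 33.5 mV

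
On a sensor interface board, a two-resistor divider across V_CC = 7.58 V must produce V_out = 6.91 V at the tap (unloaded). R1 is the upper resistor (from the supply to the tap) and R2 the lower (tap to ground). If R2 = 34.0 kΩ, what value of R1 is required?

Required fraction k = V_out/V_CC = 0.9116.
R1 = R2·(1/k − 1) = 34.0 × 0.09696 = 3.297 kΩ.

R1 ≈ 3.30 kΩ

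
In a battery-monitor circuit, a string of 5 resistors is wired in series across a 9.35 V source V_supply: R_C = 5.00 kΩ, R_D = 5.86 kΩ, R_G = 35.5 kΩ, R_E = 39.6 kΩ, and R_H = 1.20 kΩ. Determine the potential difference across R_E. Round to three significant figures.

Total series resistance ΣR = 5.00 + 5.86 + 35.5 + 39.6 + 1.20 = 87.16 kΩ.
By the voltage-divider rule, V = 9.35 × 39.60/87.16 = 4.248 V.

V ≈ 4.25 V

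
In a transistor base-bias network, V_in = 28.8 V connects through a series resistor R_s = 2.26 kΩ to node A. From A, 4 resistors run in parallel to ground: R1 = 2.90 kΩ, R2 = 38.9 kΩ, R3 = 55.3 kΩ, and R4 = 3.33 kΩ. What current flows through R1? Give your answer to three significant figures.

I ≈ 3.88 mA

Parallel bank: R_p = 1/(1/2.90 + 1/38.9 + 1/55.3 + 1/3.33) = 1.452 kΩ.
Node voltage V_A = V_in · R_p/(R_s + R_p) = 28.8 × 0.3911 = 11.26 V.
I(R1) = V_A / R1 = 11.26/2.90 = 3.884 mA.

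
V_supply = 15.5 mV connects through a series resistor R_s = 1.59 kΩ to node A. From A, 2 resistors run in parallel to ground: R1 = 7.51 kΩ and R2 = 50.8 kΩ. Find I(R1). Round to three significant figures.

Parallel bank: R_p = 1/(1/7.51 + 1/50.8) = 6.543 kΩ.
V_A by voltage divider: V_A = 15.5 × 6.543/(1.59 + 6.543) = 12.47 mV.
I(R1) = V_A / R1 = 12.47/7.51 = 1.660 µA.
(Check via current divider: I_total = 1.906 µA; share G_k/ΣG = 0.8712 → same result.)

I ≈ 1.66 µA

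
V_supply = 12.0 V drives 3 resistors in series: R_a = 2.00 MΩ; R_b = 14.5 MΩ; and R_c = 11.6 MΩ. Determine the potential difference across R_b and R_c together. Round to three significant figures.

V ≈ 11.1 V

ΣR = 2.00 + 14.5 + 11.6 = 28.10 MΩ.
R_{R_b..R_c} = 14.5 + 11.6 = 26.10 MΩ.
V = V_supply · R/ΣR = 12.0 × 0.9288 = 11.15 V.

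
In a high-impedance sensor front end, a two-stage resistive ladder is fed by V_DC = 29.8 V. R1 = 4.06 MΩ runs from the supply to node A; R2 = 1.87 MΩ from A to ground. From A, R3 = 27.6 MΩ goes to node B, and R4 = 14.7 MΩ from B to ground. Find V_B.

V_B ≈ 3.17 V

Node A sees R2 in parallel with the series input of stage 2, R3 + R4 = 42.30 MΩ.
R2 ‖ (R3+R4) = 1.791 MΩ.
First divider: V_A = V_DC · 1.791/(4.06 + 1.791) = 9.121 V.
Then the unloaded second divider: V_B = V_A × R4/(R3+R4) = 9.121 × 0.3475 = 3.170 V.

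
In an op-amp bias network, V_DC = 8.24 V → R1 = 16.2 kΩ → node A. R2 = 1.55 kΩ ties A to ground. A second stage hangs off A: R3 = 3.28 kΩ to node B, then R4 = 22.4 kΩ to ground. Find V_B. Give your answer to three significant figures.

V_B ≈ 0.595 V

Looking into the second stage from A: R3 + R4 = 25.68 kΩ appears in parallel with R2.
R2 ‖ (R3+R4) = 1.462 kΩ.
V_A = 8.24 × 1.462/(16.2 + 1.462) = 0.6820 V.
V_B = V_A × 0.8723 = 0.5949 V.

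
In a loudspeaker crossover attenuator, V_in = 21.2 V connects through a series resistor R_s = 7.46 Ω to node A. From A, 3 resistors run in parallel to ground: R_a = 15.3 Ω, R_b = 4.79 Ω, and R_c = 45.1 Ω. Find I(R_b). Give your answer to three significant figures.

I ≈ 1.38 A

Parallel bank: R_p = 1/(1/15.3 + 1/4.79 + 1/45.1) = 3.375 Ω.
Node voltage V_A = V_in · R_p/(R_s + R_p) = 21.2 × 0.3115 = 6.604 V.
Branch current I = V_A/R_b = 6.604/4.79 = 1.379 A.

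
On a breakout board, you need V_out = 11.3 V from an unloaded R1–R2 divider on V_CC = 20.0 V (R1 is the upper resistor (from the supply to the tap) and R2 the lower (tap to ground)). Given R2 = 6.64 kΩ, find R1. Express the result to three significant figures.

Required fraction k = V_out/V_CC = 0.5650.
So R1 = R2 · (V_CC/V_out − 1) = 6.64 × (20.0/11.3 − 1) = 6.64 × 0.7699 = 5.112 kΩ.

R1 ≈ 5.11 kΩ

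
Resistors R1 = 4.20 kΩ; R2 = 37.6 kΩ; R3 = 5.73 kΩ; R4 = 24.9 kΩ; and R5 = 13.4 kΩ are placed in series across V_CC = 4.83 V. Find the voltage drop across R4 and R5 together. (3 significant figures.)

V ≈ 2.16 V

Total series resistance ΣR = 4.20 + 37.6 + 5.73 + 24.9 + 13.4 = 85.83 kΩ.
R_{R4..R5} = 24.9 + 13.4 = 38.30 kΩ.
Voltage divider: V = V_CC · (38.30 / 85.83) = 4.83 × 0.4462 = 2.155 V.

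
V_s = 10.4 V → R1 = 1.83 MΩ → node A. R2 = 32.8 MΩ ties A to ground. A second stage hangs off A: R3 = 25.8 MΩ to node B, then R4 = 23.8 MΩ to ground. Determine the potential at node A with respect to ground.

V_A ≈ 9.52 V

Node A sees R2 in parallel with the series input of stage 2, R3 + R4 = 49.60 MΩ.
R2 ‖ (R3+R4) = 19.74 MΩ.
First divider: V_A = V_s · 19.74/(1.83 + 19.74) = 9.518 V.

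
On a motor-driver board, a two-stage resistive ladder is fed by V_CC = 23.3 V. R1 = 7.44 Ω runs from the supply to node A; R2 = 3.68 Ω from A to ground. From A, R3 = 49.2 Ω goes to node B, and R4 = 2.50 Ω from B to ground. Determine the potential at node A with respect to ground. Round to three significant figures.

V_A ≈ 7.36 V

The second stage (R3 + R4 = 51.70 Ω) loads node A in parallel with R2.
Effective lower resistance at A: R2 ‖ 51.70 = 3.435 Ω.
V_A = 23.3 × 3.435/(7.44 + 3.435) = 7.360 V.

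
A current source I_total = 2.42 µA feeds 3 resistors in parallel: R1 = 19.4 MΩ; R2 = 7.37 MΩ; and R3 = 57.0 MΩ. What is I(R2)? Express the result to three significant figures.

Conductances: ΣG = 1/19.4 + 1/7.37 + 1/57.0 = 0.2048 (1/MΩ).
Current divider: I(R2) = I_total · G_k/ΣG = 2.42 × (0.1357/0.2048) = 2.42 × 0.6626 = 1.604 µA.

I ≈ 1.60 µA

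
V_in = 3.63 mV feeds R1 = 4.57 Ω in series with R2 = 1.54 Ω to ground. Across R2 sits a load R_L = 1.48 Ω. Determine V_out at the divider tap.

V_out ≈ 0.515 mV

The load sits in parallel with R2, giving an effective lower resistance R2' = R2·R_L/(R2+R_L) = 0.7547 Ω.
Voltage divider with the loaded lower leg: V_out = 3.63 × 0.7547/(4.57 + 0.7547) = 3.63 × 0.1417 = 0.5145 mV.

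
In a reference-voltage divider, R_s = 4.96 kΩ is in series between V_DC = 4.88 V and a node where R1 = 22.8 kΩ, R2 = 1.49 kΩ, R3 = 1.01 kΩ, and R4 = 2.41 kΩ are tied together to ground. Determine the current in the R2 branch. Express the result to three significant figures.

I ≈ 0.284 mA

Parallel bank: R_p = 1/(1/22.8 + 1/1.49 + 1/1.01 + 1/2.41) = 0.4717 kΩ.
V_A = 4.88 × 0.4717/5.432 = 0.4238 V.
Branch current I = V_A/R2 = 0.4238/1.49 = 0.2844 mA.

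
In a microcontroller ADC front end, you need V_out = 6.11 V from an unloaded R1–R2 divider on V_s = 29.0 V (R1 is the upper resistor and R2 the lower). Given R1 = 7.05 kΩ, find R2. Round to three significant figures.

R2 ≈ 1.88 kΩ

V_out/V_s = R2/(R1+R2) = 0.2107.
Rearranging, R2 = R1·k/(1−k) = 7.05 × 0.2669 = 1.882 kΩ.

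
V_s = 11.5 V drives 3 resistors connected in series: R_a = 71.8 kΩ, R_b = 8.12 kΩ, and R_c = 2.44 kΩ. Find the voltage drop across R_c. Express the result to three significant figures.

Total series resistance ΣR = 71.8 + 8.12 + 2.44 = 82.36 kΩ.
V = V_s · R/ΣR = 11.5 × 0.02963 = 0.3407 V.

V ≈ 0.341 V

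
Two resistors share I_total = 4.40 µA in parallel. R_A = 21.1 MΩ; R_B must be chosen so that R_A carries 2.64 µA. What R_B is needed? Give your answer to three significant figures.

Two-branch current divider: I_A = I_total · R_B/(R_A + R_B).
2.64/4.40 = R_B/(R_A + R_B) → R_B = R_A · (0.6000)/(1 − 0.6000) = 21.1 × 1.500 = 31.65 MΩ.

R_B ≈ 31.6 MΩ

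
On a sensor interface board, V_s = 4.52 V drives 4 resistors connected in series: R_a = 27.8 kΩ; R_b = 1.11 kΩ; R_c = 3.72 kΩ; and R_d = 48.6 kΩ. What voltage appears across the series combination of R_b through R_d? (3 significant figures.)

V ≈ 2.97 V

Series total: ΣR = 27.8 + 1.11 + 3.72 + 48.6 = 81.23 kΩ.
R_{R_b..R_d} = 1.11 + 3.72 + 48.6 = 53.43 kΩ.
By the voltage-divider rule, V = 4.52 × 53.43/81.23 = 2.973 V.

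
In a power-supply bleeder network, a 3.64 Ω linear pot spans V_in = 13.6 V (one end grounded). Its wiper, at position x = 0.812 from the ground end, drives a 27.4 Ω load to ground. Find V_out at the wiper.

Split the track: R_lower = x·R_p = 2.956 Ω, R_upper = (1−x)·R_p = 0.6843 Ω.
(x·R_p) ‖ R_L = 2.668 Ω.
Loaded-divider output: V_out = 13.6 × 0.7959 = 10.82 V.

V_out ≈ 10.8 V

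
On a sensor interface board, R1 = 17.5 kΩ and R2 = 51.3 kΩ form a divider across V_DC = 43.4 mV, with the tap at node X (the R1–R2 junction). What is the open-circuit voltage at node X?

Open-circuit (no load on X): V_th = V_DC · R2/(R1 + R2) = 43.4 × 51.3/(17.50 + 51.3) = 32.36 mV.

V_th ≈ 32.4 mV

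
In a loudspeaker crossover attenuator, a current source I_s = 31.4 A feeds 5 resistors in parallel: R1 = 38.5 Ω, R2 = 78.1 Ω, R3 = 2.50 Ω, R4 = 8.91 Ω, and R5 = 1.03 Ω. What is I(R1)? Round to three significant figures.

Conductances: ΣG = 1/38.5 + 1/78.1 + 1/2.50 + 1/8.91 + 1/1.03 = 1.522 (1/Ω).
By the current-divider rule, I = I_s · G_k/ΣG = 31.4 × 0.01707 = 0.5359 A.

I ≈ 0.536 A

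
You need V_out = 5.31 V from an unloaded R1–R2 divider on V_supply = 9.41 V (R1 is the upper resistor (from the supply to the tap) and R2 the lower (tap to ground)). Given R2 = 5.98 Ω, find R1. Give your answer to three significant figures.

Required fraction k = V_out/V_supply = 0.5643.
So R1 = R2 · (V_supply/V_out − 1) = 5.98 × (9.41/5.31 − 1) = 5.98 × 0.7721 = 4.617 Ω.

R1 ≈ 4.62 Ω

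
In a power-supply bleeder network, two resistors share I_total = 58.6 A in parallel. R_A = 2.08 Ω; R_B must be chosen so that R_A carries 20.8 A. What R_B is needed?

The fraction through R_A equals R_B/(R_A+R_B).
20.8/58.6 = R_B/(R_A + R_B) → R_B = R_A · (0.3549)/(1 − 0.3549) = 2.08 × 0.5503 = 1.145 Ω.

R_B ≈ 1.14 Ω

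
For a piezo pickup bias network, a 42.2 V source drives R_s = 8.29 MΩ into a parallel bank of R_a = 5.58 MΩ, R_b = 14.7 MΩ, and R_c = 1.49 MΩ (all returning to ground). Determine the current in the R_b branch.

I ≈ 0.333 µA

Combine the parallel branches: R_p = (1/5.58 + 1/14.7 + 1/1.49)⁻¹ = 1.089 MΩ.
V_A by voltage divider: V_A = 42.2 × 1.089/(8.29 + 1.089) = 4.899 V.
Branch current I = V_A/R_b = 4.899/14.7 = 0.3333 µA.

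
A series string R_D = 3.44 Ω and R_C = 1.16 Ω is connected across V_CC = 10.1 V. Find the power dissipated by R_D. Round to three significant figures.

P ≈ 16.6 W

The common current is I = 10.1/4.600 = 2.196 A.
V(R_D) = I·R = 7.553 V; P = V·I = 7.553 × 2.196 = 16.58 W.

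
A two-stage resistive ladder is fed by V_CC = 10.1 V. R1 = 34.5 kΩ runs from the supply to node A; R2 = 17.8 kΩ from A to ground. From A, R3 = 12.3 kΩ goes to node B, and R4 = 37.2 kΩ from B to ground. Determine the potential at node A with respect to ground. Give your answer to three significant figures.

V_A ≈ 2.78 V

Looking into the second stage from A: R3 + R4 = 49.50 kΩ appears in parallel with R2.
Effective lower resistance at A: R2 ‖ 49.50 = 13.09 kΩ.
V_A = 10.1 × 13.09/(34.5 + 13.09) = 2.778 V.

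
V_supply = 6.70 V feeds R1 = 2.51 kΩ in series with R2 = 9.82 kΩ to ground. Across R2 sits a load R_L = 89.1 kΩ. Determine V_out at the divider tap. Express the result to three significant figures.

First combine the lower leg with the load: R2 ‖ R_L = 8.845 kΩ.
Now apply the divider: V_out = 6.70 × 0.7790 = 5.219 V.
(Unloaded it would be 5.34 V; the load pulls it down.)

V_out ≈ 5.22 V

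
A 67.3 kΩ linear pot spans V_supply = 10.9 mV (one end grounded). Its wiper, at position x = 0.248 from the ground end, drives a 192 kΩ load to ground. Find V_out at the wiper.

V_out ≈ 2.54 mV

Split the track: R_lower = x·R_p = 16.69 kΩ, R_upper = (1−x)·R_p = 50.61 kΩ.
R_L loads the lower segment: effective lower R = 15.36 kΩ.
V_out = 10.9 × 15.36/(50.61 + 15.36) = 2.537 mV.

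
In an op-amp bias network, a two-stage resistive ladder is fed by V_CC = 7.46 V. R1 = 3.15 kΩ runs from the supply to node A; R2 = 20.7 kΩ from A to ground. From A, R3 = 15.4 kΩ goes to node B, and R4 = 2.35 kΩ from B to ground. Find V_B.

V_B ≈ 0.743 V

Node A sees R2 in parallel with the series input of stage 2, R3 + R4 = 17.75 kΩ.
R2 ‖ (R3+R4) = 9.556 kΩ.
So V_A = 7.46 × 0.7521 = 5.611 V.
V_B = V_A × 0.1324 = 0.7428 V.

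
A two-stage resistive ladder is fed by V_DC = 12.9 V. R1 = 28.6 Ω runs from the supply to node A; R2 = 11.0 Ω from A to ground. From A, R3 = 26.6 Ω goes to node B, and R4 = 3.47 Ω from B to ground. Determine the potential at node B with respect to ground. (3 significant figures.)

V_B ≈ 0.327 V

Node A sees R2 in parallel with the series input of stage 2, R3 + R4 = 30.07 Ω.
R2 ‖ (R3+R4) = 8.054 Ω.
V_A = 12.9 × 8.054/(28.6 + 8.054) = 2.834 V.
Stage 2 is unloaded, so V_B = V_A · R4/(R3+R4) = 2.834 × 3.47/30.07 = 0.3271 V.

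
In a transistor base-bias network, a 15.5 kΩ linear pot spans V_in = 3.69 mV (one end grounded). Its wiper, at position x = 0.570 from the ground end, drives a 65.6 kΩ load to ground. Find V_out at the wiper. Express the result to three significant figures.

Split the track: R_lower = x·R_p = 8.835 kΩ, R_upper = (1−x)·R_p = 6.665 kΩ.
Lower segment in parallel with the load: 8.835 ‖ 65.6 = 7.786 kΩ.
Loaded-divider output: V_out = 3.69 × 0.5388 = 1.988 mV.

V_out ≈ 1.99 mV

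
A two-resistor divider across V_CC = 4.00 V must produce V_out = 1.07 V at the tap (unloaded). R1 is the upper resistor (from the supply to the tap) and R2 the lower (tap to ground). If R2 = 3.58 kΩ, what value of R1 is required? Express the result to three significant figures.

The divider ratio is R2/(R1+R2) = 1.07/4.00 = 0.2675.
So R1 = R2 · (V_CC/V_out − 1) = 3.58 × (4.00/1.07 − 1) = 3.58 × 2.738 = 9.803 kΩ.

R1 ≈ 9.80 kΩ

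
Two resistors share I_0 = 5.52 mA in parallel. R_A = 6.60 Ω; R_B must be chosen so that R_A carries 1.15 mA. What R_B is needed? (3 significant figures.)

In a two-way split, I_A/I_0 = R_B/(R_A + R_B).
1.15/5.52 = R_B/(R_A + R_B) → R_B = R_A · (0.2083)/(1 − 0.2083) = 6.60 × 0.2632 = 1.737 Ω.

R_B ≈ 1.74 Ω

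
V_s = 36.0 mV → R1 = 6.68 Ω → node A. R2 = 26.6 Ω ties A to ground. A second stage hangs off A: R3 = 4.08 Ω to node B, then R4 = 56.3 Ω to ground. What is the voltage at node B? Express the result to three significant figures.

V_B ≈ 24.7 mV

Node A sees R2 in parallel with the series input of stage 2, R3 + R4 = 60.38 Ω.
Effective lower resistance at A: R2 ‖ 60.38 = 18.47 Ω.
So V_A = 36.0 × 0.7343 = 26.44 mV.
Then the unloaded second divider: V_B = V_A × R4/(R3+R4) = 26.44 × 0.9324 = 24.65 mV.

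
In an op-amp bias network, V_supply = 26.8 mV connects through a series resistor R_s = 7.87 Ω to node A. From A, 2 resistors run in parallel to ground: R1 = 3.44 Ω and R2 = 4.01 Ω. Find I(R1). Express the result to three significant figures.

I ≈ 1.48 mA

Combine the parallel branches: R_p = (1/3.44 + 1/4.01)⁻¹ = 1.852 Ω.
V_A = 26.8 × 1.852/9.722 = 5.104 mV.
I(R1) = V_A / R1 = 5.104/3.44 = 1.484 mA.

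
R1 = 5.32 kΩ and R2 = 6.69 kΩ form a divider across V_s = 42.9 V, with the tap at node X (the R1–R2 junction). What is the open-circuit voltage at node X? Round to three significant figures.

V_th ≈ 23.9 V

V_th is the unloaded tap voltage: V_s · R2/(R1+R2) = 42.9 × 0.5570 = 23.90 V.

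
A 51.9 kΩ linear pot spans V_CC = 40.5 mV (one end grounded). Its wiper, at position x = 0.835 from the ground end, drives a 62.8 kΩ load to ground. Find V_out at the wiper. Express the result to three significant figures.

Split the track: R_lower = x·R_p = 43.34 kΩ, R_upper = (1−x)·R_p = 8.564 kΩ.
Lower segment in parallel with the load: 43.34 ‖ 62.8 = 25.64 kΩ.
V_out = 40.5 × 25.64/(8.564 + 25.64) = 30.36 mV.
(Unloaded: V_out = x·V_CC = 33.8 mV.)

V_out ≈ 30.4 mV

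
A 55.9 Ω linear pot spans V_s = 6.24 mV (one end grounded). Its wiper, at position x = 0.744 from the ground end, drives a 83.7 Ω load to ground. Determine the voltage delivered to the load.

V_out ≈ 4.12 mV

Split the track: R_lower = x·R_p = 41.59 Ω, R_upper = (1−x)·R_p = 14.31 Ω.
(x·R_p) ‖ R_L = 27.78 Ω.
Then V_out = V_s · 27.78/(14.31 + 27.78) = 4.119 mV.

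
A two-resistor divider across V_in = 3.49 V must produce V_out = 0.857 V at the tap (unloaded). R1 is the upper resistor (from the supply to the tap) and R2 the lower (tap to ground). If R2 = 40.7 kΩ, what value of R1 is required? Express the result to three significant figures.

R1 ≈ 125 kΩ

V_out/V_in = R2/(R1+R2) = 0.2456.
Rearranging, R1 = R2·(1−k)/k = 40.7 × 3.072 = 125.0 kΩ.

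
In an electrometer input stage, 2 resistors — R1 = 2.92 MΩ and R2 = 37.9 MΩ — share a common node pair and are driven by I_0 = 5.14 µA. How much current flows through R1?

I ≈ 4.77 µA

For two parallel branches, I_k = I_0 · (other R)/(sum of R).
So I = 5.14 × 37.9/40.82 = 4.772 µA.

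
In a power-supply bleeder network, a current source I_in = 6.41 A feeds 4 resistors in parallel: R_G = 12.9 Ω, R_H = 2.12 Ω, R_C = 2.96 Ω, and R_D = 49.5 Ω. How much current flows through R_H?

Total conductance ΣG = 1/12.9 + 1/2.12 + 1/2.96 + 1/49.5 = 0.9073 (units of 1/Ω).
R_H takes the fraction G_k/ΣG = 0.4717/0.9073 = 0.5199, so I = 6.41 × 0.5199 = 3.333 A.

I ≈ 3.33 A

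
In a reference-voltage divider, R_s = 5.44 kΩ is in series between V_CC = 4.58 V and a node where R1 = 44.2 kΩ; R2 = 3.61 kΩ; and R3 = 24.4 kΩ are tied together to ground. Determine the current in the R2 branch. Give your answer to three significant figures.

Combine the parallel branches: R_p = (1/44.2 + 1/3.61 + 1/24.4)⁻¹ = 2.936 kΩ.
V_A by voltage divider: V_A = 4.58 × 2.936/(5.44 + 2.936) = 1.605 V.
Branch current I = V_A/R2 = 1.605/3.61 = 0.4447 mA.

I ≈ 0.445 mA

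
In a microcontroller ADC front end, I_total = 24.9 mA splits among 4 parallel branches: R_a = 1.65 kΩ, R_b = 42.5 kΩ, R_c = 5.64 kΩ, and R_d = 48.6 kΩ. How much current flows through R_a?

I ≈ 18.2 mA

Conductances: ΣG = 1/1.65 + 1/42.5 + 1/5.64 + 1/48.6 = 0.8275 (1/kΩ).
R_a takes the fraction G_k/ΣG = 0.6061/0.8275 = 0.7324, so I = 24.9 × 0.7324 = 18.24 mA.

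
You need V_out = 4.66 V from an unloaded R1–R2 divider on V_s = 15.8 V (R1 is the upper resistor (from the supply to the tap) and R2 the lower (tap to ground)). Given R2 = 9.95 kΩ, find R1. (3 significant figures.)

V_out/V_s = R2/(R1+R2) = 0.2949.
So R1 = R2 · (V_s/V_out − 1) = 9.95 × (15.8/4.66 − 1) = 9.95 × 2.391 = 23.79 kΩ.

R1 ≈ 23.8 kΩ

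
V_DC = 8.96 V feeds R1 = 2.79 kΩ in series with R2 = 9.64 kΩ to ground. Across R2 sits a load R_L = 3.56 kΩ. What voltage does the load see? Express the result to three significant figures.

V_out ≈ 4.32 V

First combine the lower leg with the load: R2 ‖ R_L = 2.600 kΩ.
Voltage divider with the loaded lower leg: V_out = 8.96 × 2.600/(2.79 + 2.600) = 8.96 × 0.4824 = 4.322 V.
(Unloaded it would be 6.95 V; the load pulls it down.)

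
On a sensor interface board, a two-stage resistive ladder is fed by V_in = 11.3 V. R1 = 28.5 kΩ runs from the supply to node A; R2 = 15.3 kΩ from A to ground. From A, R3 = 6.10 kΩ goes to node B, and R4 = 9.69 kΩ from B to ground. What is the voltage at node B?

V_B ≈ 1.49 V

Looking into the second stage from A: R3 + R4 = 15.79 kΩ appears in parallel with R2.
R2 ‖ (R3+R4) = 7.771 kΩ.
So V_A = 11.3 × 0.2142 = 2.421 V.
Then the unloaded second divider: V_B = V_A × R4/(R3+R4) = 2.421 × 0.6137 = 1.486 V.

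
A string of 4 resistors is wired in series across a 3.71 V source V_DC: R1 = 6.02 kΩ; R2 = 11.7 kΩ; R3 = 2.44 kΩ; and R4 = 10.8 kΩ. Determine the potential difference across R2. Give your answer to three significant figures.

ΣR = 6.02 + 11.7 + 2.44 + 10.8 = 30.96 kΩ.
By the voltage-divider rule, V = 3.71 × 11.70/30.96 = 1.402 V.

V ≈ 1.40 V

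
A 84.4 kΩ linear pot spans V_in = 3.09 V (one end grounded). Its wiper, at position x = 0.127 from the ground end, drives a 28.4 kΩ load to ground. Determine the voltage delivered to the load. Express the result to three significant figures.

Split the track: R_lower = x·R_p = 10.72 kΩ, R_upper = (1−x)·R_p = 73.68 kΩ.
Lower segment in parallel with the load: 10.72 ‖ 28.4 = 7.782 kΩ.
V_out = 3.09 × 7.782/(73.68 + 7.782) = 0.2952 V.
(Unloaded: V_out = x·V_in = 0.392 V.)

V_out ≈ 0.295 V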